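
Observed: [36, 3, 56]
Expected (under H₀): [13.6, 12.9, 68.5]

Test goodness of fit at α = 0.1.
Chi-square goodness of fit test:
H₀: observed counts match expected distribution
H₁: observed counts differ from expected distribution
df = k - 1 = 2
χ² = Σ(O - E)²/E
   = (36 - 13.6)²/13.6 + (3 - 12.9)²/12.9 + (56 - 68.5)²/68.5
   = 36.894 + 7.598 + 2.281
   = 46.77
p-value < 0.0001

Since p-value < α = 0.1, we reject H₀.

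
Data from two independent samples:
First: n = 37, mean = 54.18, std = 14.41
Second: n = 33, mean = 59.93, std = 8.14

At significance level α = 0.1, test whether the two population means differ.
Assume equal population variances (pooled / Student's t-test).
Student's two-sample t-test (equal variances):
H₀: μ₁ = μ₂
H₁: μ₁ ≠ μ₂
df = n₁ + n₂ - 2 = 68
Pooled variance s_p² = [(n₁-1)s₁² + (n₂-1)s₂²] / (n₁ + n₂ - 2) = [(36)(14.41²) + (32)(8.14²)] / 68 = 141.1123
SE = √(s_p²(1/n₁ + 1/n₂)) = √(141.1123 × (1/37 + 1/33)) = 2.8443
t = (x̄₁ - x̄₂) / SE = (54.18 - 59.93) / 2.8443 = -5.75 / 2.8443 = -2.022
p-value = 0.0472

Since p-value < α = 0.1, we reject H₀.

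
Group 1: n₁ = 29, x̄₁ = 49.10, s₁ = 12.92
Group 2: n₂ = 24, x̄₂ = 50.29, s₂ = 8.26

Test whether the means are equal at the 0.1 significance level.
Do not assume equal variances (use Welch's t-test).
Welch's two-sample t-test:
H₀: μ₁ = μ₂
H₁: μ₁ ≠ μ₂
s₁²/n₁ = 12.92²/29 = 5.7561,  s₂²/n₂ = 8.26²/24 = 2.8428
SE = √(s₁²/n₁ + s₂²/n₂) = √(5.7561 + 2.8428) = 2.9324
df (Welch-Satterthwaite) = (s₁²/n₁ + s₂²/n₂)² / [(s₁²/n₁)²/(n₁-1) + (s₂²/n₂)²/(n₂-1)] ≈ 48.18
t = (x̄₁ - x̄₂) / SE = (49.10 - 50.29) / 2.9324 = -1.19 / 2.9324 = -0.406
p-value = 0.6867

Since p-value > α = 0.1, we fail to reject H₀.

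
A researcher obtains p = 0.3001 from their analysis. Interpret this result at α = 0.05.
Since p = 0.3001 > α = 0.05, fail to reject H₀.
There is insufficient evidence to reject the null hypothesis; the result is not statistically significant at the 0.05 level.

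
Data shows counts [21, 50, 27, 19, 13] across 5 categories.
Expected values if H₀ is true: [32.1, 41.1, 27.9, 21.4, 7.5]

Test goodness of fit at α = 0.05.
Chi-square goodness of fit test:
H₀: observed counts match expected distribution
H₁: observed counts differ from expected distribution
df = k - 1 = 4
χ² = Σ(O - E)²/E
   = (21 - 32.1)²/32.1 + (50 - 41.1)²/41.1 + (27 - 27.9)²/27.9 + (19 - 21.4)²/21.4 + (13 - 7.5)²/7.5
   = 3.838 + 1.927 + 0.029 + 0.269 + 4.033
   = 10.10
p-value = 0.0388

Since p-value < α = 0.05, we reject H₀.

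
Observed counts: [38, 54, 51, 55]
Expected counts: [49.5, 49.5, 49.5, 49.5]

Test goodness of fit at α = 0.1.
Chi-square goodness of fit test:
H₀: observed counts match expected distribution
H₁: observed counts differ from expected distribution
df = k - 1 = 3
χ² = Σ(O - E)²/E
   = (38 - 49.5)²/49.5 + (54 - 49.5)²/49.5 + (51 - 49.5)²/49.5 + (55 - 49.5)²/49.5
   = 2.672 + 0.409 + 0.045 + 0.611
   = 3.74
p-value = 0.2913

Since p-value > α = 0.1, we fail to reject H₀.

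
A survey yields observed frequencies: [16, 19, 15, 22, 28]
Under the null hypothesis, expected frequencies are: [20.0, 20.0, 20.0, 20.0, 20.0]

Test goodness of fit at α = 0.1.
Chi-square goodness of fit test:
H₀: observed counts match expected distribution
H₁: observed counts differ from expected distribution
df = k - 1 = 4
χ² = Σ(O - E)²/E
   = (16 - 20.0)²/20.0 + (19 - 20.0)²/20.0 + (15 - 20.0)²/20.0 + (22 - 20.0)²/20.0 + (28 - 20.0)²/20.0
   = 0.800 + 0.050 + 1.250 + 0.200 + 3.200
   = 5.50
p-value = 0.2397

Since p-value > α = 0.1, we fail to reject H₀.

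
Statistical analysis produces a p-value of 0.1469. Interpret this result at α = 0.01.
Since p = 0.1469 > α = 0.01, fail to reject H₀.
There is insufficient evidence to reject the null hypothesis; the result is not statistically significant at the 0.01 level.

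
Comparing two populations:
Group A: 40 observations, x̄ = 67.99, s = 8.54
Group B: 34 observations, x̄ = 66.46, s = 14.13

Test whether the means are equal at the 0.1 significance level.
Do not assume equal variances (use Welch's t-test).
Welch's two-sample t-test:
H₀: μ₁ = μ₂
H₁: μ₁ ≠ μ₂
s₁²/n₁ = 8.54²/40 = 1.8233,  s₂²/n₂ = 14.13²/34 = 5.8723
SE = √(s₁²/n₁ + s₂²/n₂) = √(1.8233 + 5.8723) = 2.7741
df (Welch-Satterthwaite) = (s₁²/n₁ + s₂²/n₂)² / [(s₁²/n₁)²/(n₁-1) + (s₂²/n₂)²/(n₂-1)] ≈ 52.40
t = (x̄₁ - x̄₂) / SE = (67.99 - 66.46) / 2.7741 = 1.53 / 2.7741 = 0.552
p-value = 0.5836

Since p-value > α = 0.1, we fail to reject H₀.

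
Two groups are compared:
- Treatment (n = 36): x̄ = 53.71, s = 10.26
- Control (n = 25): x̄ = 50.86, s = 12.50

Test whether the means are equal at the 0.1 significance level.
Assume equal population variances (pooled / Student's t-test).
Student's two-sample t-test (equal variances):
H₀: μ₁ = μ₂
H₁: μ₁ ≠ μ₂
df = n₁ + n₂ - 2 = 59
Pooled variance s_p² = [(n₁-1)s₁² + (n₂-1)s₂²] / (n₁ + n₂ - 2) = [(35)(10.26²) + (24)(12.50²)] / 59 = 126.0062
SE = √(s_p²(1/n₁ + 1/n₂)) = √(126.0062 × (1/36 + 1/25)) = 2.9224
t = (x̄₁ - x̄₂) / SE = (53.71 - 50.86) / 2.9224 = 2.85 / 2.9224 = 0.975
p-value = 0.3334

Since p-value > α = 0.1, we fail to reject H₀.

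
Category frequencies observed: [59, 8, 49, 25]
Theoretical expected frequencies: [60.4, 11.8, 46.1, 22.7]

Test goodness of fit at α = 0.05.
Chi-square goodness of fit test:
H₀: observed counts match expected distribution
H₁: observed counts differ from expected distribution
df = k - 1 = 3
χ² = Σ(O - E)²/E
   = (59 - 60.4)²/60.4 + (8 - 11.8)²/11.8 + (49 - 46.1)²/46.1 + (25 - 22.7)²/22.7
   = 0.032 + 1.224 + 0.182 + 0.233
   = 1.67
p-value = 0.6433

Since p-value > α = 0.05, we fail to reject H₀.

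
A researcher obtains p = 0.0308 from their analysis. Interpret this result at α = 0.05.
Since p = 0.0308 < α = 0.05, reject H₀.
There is sufficient evidence to reject the null hypothesis; the result is statistically significant at the 0.05 level.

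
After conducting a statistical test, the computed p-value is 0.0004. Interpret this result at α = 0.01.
Since p = 0.0004 < α = 0.01, reject H₀.
There is sufficient evidence to reject the null hypothesis; the result is statistically significant at the 0.01 level.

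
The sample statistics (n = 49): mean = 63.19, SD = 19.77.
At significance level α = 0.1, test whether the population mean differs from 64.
One-sample t-test:
H₀: μ = 64
H₁: μ ≠ 64
df = n - 1 = 48
t = (x̄ - μ₀) / (s/√n) = (63.19 - 64) / (19.77/√49) = -0.287
p-value = 0.7755

Since p-value > α = 0.1, we fail to reject H₀.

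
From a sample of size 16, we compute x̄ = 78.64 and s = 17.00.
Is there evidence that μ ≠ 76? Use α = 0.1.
One-sample t-test:
H₀: μ = 76
H₁: μ ≠ 76
df = n - 1 = 15
t = (x̄ - μ₀) / (s/√n) = (78.64 - 76) / (17.00/√16) = 0.621
p-value = 0.5438

Since p-value > α = 0.1, we fail to reject H₀.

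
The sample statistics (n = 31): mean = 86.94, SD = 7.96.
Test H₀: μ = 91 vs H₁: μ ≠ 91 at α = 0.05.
One-sample t-test:
H₀: μ = 91
H₁: μ ≠ 91
df = n - 1 = 30
t = (x̄ - μ₀) / (s/√n) = (86.94 - 91) / (7.96/√31) = -2.840
p-value = 0.0080

Since p-value < α = 0.05, we reject H₀.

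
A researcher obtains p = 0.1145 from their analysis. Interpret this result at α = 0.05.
Since p = 0.1145 > α = 0.05, fail to reject H₀.
There is insufficient evidence to reject the null hypothesis; the result is not statistically significant at the 0.05 level.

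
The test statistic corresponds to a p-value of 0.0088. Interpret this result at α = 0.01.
Since p = 0.0088 < α = 0.01, reject H₀.
There is sufficient evidence to reject the null hypothesis; the result is statistically significant at the 0.01 level.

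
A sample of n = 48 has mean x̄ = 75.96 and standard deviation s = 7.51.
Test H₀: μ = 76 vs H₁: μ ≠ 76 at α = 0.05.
One-sample t-test:
H₀: μ = 76
H₁: μ ≠ 76
df = n - 1 = 47
t = (x̄ - μ₀) / (s/√n) = (75.96 - 76) / (7.51/√48) = -0.037
p-value = 0.9707

Since p-value > α = 0.05, we fail to reject H₀.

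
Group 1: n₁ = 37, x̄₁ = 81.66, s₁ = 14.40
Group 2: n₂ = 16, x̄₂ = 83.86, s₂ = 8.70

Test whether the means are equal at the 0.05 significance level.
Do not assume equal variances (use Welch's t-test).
Welch's two-sample t-test:
H₀: μ₁ = μ₂
H₁: μ₁ ≠ μ₂
s₁²/n₁ = 14.40²/37 = 5.6043,  s₂²/n₂ = 8.70²/16 = 4.7306
SE = √(s₁²/n₁ + s₂²/n₂) = √(5.6043 + 4.7306) = 3.2148
df (Welch-Satterthwaite) = (s₁²/n₁ + s₂²/n₂)² / [(s₁²/n₁)²/(n₁-1) + (s₂²/n₂)²/(n₂-1)] ≈ 45.18
t = (x̄₁ - x̄₂) / SE = (81.66 - 83.86) / 3.2148 = -2.20 / 3.2148 = -0.684
p-value = 0.4973

Since p-value > α = 0.05, we fail to reject H₀.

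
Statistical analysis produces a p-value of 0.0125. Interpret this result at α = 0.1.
Since p = 0.0125 < α = 0.1, reject H₀.
There is sufficient evidence to reject the null hypothesis; the result is statistically significant at the 0.1 level.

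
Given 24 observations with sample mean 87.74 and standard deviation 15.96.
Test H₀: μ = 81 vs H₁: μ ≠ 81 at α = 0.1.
One-sample t-test:
H₀: μ = 81
H₁: μ ≠ 81
df = n - 1 = 23
t = (x̄ - μ₀) / (s/√n) = (87.74 - 81) / (15.96/√24) = 2.069
p-value = 0.0500

Since p-value < α = 0.1, we reject H₀.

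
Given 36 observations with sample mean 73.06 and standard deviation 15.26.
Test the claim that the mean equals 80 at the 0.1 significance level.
One-sample t-test:
H₀: μ = 80
H₁: μ ≠ 80
df = n - 1 = 35
t = (x̄ - μ₀) / (s/√n) = (73.06 - 80) / (15.26/√36) = -2.729
p-value = 0.0099

Since p-value < α = 0.1, we reject H₀.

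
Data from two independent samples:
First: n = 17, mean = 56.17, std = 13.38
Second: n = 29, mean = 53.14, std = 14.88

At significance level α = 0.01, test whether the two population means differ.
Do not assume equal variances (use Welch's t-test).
Welch's two-sample t-test:
H₀: μ₁ = μ₂
H₁: μ₁ ≠ μ₂
s₁²/n₁ = 13.38²/17 = 10.5308,  s₂²/n₂ = 14.88²/29 = 7.6350
SE = √(s₁²/n₁ + s₂²/n₂) = √(10.5308 + 7.6350) = 4.2621
df (Welch-Satterthwaite) = (s₁²/n₁ + s₂²/n₂)² / [(s₁²/n₁)²/(n₁-1) + (s₂²/n₂)²/(n₂-1)] ≈ 36.61
t = (x̄₁ - x̄₂) / SE = (56.17 - 53.14) / 4.2621 = 3.03 / 4.2621 = 0.711
p-value = 0.4816

Since p-value > α = 0.01, we fail to reject H₀.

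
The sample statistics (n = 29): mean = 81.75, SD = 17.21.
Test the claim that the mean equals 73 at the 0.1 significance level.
One-sample t-test:
H₀: μ = 73
H₁: μ ≠ 73
df = n - 1 = 28
t = (x̄ - μ₀) / (s/√n) = (81.75 - 73) / (17.21/√29) = 2.738
p-value = 0.0106

Since p-value < α = 0.1, we reject H₀.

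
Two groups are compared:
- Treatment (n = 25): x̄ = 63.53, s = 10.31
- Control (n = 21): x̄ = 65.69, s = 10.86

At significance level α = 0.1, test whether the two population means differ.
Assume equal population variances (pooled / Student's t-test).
Student's two-sample t-test (equal variances):
H₀: μ₁ = μ₂
H₁: μ₁ ≠ μ₂
df = n₁ + n₂ - 2 = 44
Pooled variance s_p² = [(n₁-1)s₁² + (n₂-1)s₂²] / (n₁ + n₂ - 2) = [(24)(10.31²) + (20)(10.86²)] / 44 = 111.5886
SE = √(s_p²(1/n₁ + 1/n₂)) = √(111.5886 × (1/25 + 1/21)) = 3.1269
t = (x̄₁ - x̄₂) / SE = (63.53 - 65.69) / 3.1269 = -2.16 / 3.1269 = -0.691
p-value = 0.4933

Since p-value > α = 0.1, we fail to reject H₀.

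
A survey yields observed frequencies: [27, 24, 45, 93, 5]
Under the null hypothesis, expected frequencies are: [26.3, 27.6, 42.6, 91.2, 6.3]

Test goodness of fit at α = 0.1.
Chi-square goodness of fit test:
H₀: observed counts match expected distribution
H₁: observed counts differ from expected distribution
df = k - 1 = 4
χ² = Σ(O - E)²/E
   = (27 - 26.3)²/26.3 + (24 - 27.6)²/27.6 + (45 - 42.6)²/42.6 + (93 - 91.2)²/91.2 + (5 - 6.3)²/6.3
   = 0.019 + 0.470 + 0.135 + 0.036 + 0.268
   = 0.93
p-value = 0.9206

Since p-value > α = 0.1, we fail to reject H₀.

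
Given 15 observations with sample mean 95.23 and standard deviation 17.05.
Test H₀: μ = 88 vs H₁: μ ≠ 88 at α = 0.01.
One-sample t-test:
H₀: μ = 88
H₁: μ ≠ 88
df = n - 1 = 14
t = (x̄ - μ₀) / (s/√n) = (95.23 - 88) / (17.05/√15) = 1.642
p-value = 0.1228

Since p-value > α = 0.01, we fail to reject H₀.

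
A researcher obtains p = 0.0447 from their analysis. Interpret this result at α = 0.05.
Since p = 0.0447 < α = 0.05, reject H₀.
There is sufficient evidence to reject the null hypothesis; the result is statistically significant at the 0.05 level.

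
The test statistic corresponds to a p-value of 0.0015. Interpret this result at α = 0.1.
Since p = 0.0015 < α = 0.1, reject H₀.
There is sufficient evidence to reject the null hypothesis; the result is statistically significant at the 0.1 level.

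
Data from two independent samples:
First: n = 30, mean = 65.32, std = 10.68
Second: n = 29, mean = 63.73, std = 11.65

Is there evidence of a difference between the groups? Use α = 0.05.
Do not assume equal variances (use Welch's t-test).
Welch's two-sample t-test:
H₀: μ₁ = μ₂
H₁: μ₁ ≠ μ₂
s₁²/n₁ = 10.68²/30 = 3.8021,  s₂²/n₂ = 11.65²/29 = 4.6801
SE = √(s₁²/n₁ + s₂²/n₂) = √(3.8021 + 4.6801) = 2.9124
df (Welch-Satterthwaite) = (s₁²/n₁ + s₂²/n₂)² / [(s₁²/n₁)²/(n₁-1) + (s₂²/n₂)²/(n₂-1)] ≈ 56.18
t = (x̄₁ - x̄₂) / SE = (65.32 - 63.73) / 2.9124 = 1.59 / 2.9124 = 0.546
p-value = 0.5873

Since p-value > α = 0.05, we fail to reject H₀.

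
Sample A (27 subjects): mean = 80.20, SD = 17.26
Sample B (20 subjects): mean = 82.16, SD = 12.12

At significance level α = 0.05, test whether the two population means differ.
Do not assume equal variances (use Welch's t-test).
Welch's two-sample t-test:
H₀: μ₁ = μ₂
H₁: μ₁ ≠ μ₂
s₁²/n₁ = 17.26²/27 = 11.0336,  s₂²/n₂ = 12.12²/20 = 7.3447
SE = √(s₁²/n₁ + s₂²/n₂) = √(11.0336 + 7.3447) = 4.2870
df (Welch-Satterthwaite) = (s₁²/n₁ + s₂²/n₂)² / [(s₁²/n₁)²/(n₁-1) + (s₂²/n₂)²/(n₂-1)] ≈ 44.91
t = (x̄₁ - x̄₂) / SE = (80.20 - 82.16) / 4.2870 = -1.96 / 4.2870 = -0.457
p-value = 0.6497

Since p-value > α = 0.05, we fail to reject H₀.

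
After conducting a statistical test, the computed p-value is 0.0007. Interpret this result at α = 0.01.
Since p = 0.0007 < α = 0.01, reject H₀.
There is sufficient evidence to reject the null hypothesis; the result is statistically significant at the 0.01 level.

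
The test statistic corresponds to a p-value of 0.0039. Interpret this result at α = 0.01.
Since p = 0.0039 < α = 0.01, reject H₀.
There is sufficient evidence to reject the null hypothesis; the result is statistically significant at the 0.01 level.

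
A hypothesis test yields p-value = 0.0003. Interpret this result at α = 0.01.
Since p = 0.0003 < α = 0.01, reject H₀.
There is sufficient evidence to reject the null hypothesis; the result is statistically significant at the 0.01 level.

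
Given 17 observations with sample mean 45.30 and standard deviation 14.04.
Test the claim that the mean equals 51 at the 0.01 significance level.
One-sample t-test:
H₀: μ = 51
H₁: μ ≠ 51
df = n - 1 = 16
t = (x̄ - μ₀) / (s/√n) = (45.30 - 51) / (14.04/√17) = -1.674
p-value = 0.1136

Since p-value > α = 0.01, we fail to reject H₀.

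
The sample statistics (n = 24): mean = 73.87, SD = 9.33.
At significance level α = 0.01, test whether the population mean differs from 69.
One-sample t-test:
H₀: μ = 69
H₁: μ ≠ 69
df = n - 1 = 23
t = (x̄ - μ₀) / (s/√n) = (73.87 - 69) / (9.33/√24) = 2.557
p-value = 0.0176

Since p-value > α = 0.01, we fail to reject H₀.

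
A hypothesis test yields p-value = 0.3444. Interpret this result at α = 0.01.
Since p = 0.3444 > α = 0.01, fail to reject H₀.
There is insufficient evidence to reject the null hypothesis; the result is not statistically significant at the 0.01 level.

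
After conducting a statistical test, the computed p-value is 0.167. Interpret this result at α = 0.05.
Since p = 0.167 > α = 0.05, fail to reject H₀.
There is insufficient evidence to reject the null hypothesis; the result is not statistically significant at the 0.05 level.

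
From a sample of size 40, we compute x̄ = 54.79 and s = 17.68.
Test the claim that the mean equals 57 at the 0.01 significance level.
One-sample t-test:
H₀: μ = 57
H₁: μ ≠ 57
df = n - 1 = 39
t = (x̄ - μ₀) / (s/√n) = (54.79 - 57) / (17.68/√40) = -0.791
p-value = 0.4340

Since p-value > α = 0.01, we fail to reject H₀.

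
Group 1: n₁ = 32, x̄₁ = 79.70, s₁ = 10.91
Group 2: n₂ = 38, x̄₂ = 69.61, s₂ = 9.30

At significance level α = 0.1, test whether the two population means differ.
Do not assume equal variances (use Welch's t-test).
Welch's two-sample t-test:
H₀: μ₁ = μ₂
H₁: μ₁ ≠ μ₂
s₁²/n₁ = 10.91²/32 = 3.7196,  s₂²/n₂ = 9.30²/38 = 2.2761
SE = √(s₁²/n₁ + s₂²/n₂) = √(3.7196 + 2.2761) = 2.4486
df (Welch-Satterthwaite) = (s₁²/n₁ + s₂²/n₂)² / [(s₁²/n₁)²/(n₁-1) + (s₂²/n₂)²/(n₂-1)] ≈ 61.31
t = (x̄₁ - x̄₂) / SE = (79.70 - 69.61) / 2.4486 = 10.09 / 2.4486 = 4.121
p-value = 0.0001

Since p-value < α = 0.1, we reject H₀.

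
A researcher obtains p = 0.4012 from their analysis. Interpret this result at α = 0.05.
Since p = 0.4012 > α = 0.05, fail to reject H₀.
There is insufficient evidence to reject the null hypothesis; the result is not statistically significant at the 0.05 level.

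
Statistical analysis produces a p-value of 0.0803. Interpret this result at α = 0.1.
Since p = 0.0803 < α = 0.1, reject H₀.
There is sufficient evidence to reject the null hypothesis; the result is statistically significant at the 0.1 level.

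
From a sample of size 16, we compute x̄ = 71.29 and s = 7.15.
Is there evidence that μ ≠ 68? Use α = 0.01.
One-sample t-test:
H₀: μ = 68
H₁: μ ≠ 68
df = n - 1 = 15
t = (x̄ - μ₀) / (s/√n) = (71.29 - 68) / (7.15/√16) = 1.841
p-value = 0.0856

Since p-value > α = 0.01, we fail to reject H₀.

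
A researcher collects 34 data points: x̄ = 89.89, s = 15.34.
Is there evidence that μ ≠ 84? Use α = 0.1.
One-sample t-test:
H₀: μ = 84
H₁: μ ≠ 84
df = n - 1 = 33
t = (x̄ - μ₀) / (s/√n) = (89.89 - 84) / (15.34/√34) = 2.239
p-value = 0.0320

Since p-value < α = 0.1, we reject H₀.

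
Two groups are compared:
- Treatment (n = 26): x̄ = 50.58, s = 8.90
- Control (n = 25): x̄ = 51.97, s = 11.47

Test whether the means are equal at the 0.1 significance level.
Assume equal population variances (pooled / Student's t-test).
Student's two-sample t-test (equal variances):
H₀: μ₁ = μ₂
H₁: μ₁ ≠ μ₂
df = n₁ + n₂ - 2 = 49
Pooled variance s_p² = [(n₁-1)s₁² + (n₂-1)s₂²] / (n₁ + n₂ - 2) = [(25)(8.90²) + (24)(11.47²)] / 49 = 104.8513
SE = √(s_p²(1/n₁ + 1/n₂)) = √(104.8513 × (1/26 + 1/25)) = 2.8682
t = (x̄₁ - x̄₂) / SE = (50.58 - 51.97) / 2.8682 = -1.39 / 2.8682 = -0.485
p-value = 0.6301

Since p-value > α = 0.1, we fail to reject H₀.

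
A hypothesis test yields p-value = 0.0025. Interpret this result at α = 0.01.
Since p = 0.0025 < α = 0.01, reject H₀.
There is sufficient evidence to reject the null hypothesis; the result is statistically significant at the 0.01 level.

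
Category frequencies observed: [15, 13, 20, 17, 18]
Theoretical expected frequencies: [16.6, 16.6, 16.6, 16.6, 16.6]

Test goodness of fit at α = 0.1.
Chi-square goodness of fit test:
H₀: observed counts match expected distribution
H₁: observed counts differ from expected distribution
df = k - 1 = 4
χ² = Σ(O - E)²/E
   = (15 - 16.6)²/16.6 + (13 - 16.6)²/16.6 + (20 - 16.6)²/16.6 + (17 - 16.6)²/16.6 + (18 - 16.6)²/16.6
   = 0.154 + 0.781 + 0.696 + 0.010 + 0.118
   = 1.76
p-value = 0.7800

Since p-value > α = 0.1, we fail to reject H₀.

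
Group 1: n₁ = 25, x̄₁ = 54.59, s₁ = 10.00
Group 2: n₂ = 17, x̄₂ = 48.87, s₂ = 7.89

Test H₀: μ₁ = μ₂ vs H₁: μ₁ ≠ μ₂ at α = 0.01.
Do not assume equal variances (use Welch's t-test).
Welch's two-sample t-test:
H₀: μ₁ = μ₂
H₁: μ₁ ≠ μ₂
s₁²/n₁ = 10.00²/25 = 4.0000,  s₂²/n₂ = 7.89²/17 = 3.6619
SE = √(s₁²/n₁ + s₂²/n₂) = √(4.0000 + 3.6619) = 2.7680
df (Welch-Satterthwaite) = (s₁²/n₁ + s₂²/n₂)² / [(s₁²/n₁)²/(n₁-1) + (s₂²/n₂)²/(n₂-1)] ≈ 39.01
t = (x̄₁ - x̄₂) / SE = (54.59 - 48.87) / 2.7680 = 5.72 / 2.7680 = 2.066
p-value = 0.0455

Since p-value > α = 0.01, we fail to reject H₀.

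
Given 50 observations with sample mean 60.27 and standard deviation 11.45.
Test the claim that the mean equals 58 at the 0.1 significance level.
One-sample t-test:
H₀: μ = 58
H₁: μ ≠ 58
df = n - 1 = 49
t = (x̄ - μ₀) / (s/√n) = (60.27 - 58) / (11.45/√50) = 1.402
p-value = 0.1673

Since p-value > α = 0.1, we fail to reject H₀.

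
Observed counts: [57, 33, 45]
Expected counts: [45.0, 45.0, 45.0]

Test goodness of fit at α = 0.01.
Chi-square goodness of fit test:
H₀: observed counts match expected distribution
H₁: observed counts differ from expected distribution
df = k - 1 = 2
χ² = Σ(O - E)²/E
   = (57 - 45.0)²/45.0 + (33 - 45.0)²/45.0 + (45 - 45.0)²/45.0
   = 3.200 + 3.200 + 0.000
   = 6.40
p-value = 0.0408

Since p-value > α = 0.01, we fail to reject H₀.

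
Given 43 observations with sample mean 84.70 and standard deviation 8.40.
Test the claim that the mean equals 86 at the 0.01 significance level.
One-sample t-test:
H₀: μ = 86
H₁: μ ≠ 86
df = n - 1 = 42
t = (x̄ - μ₀) / (s/√n) = (84.70 - 86) / (8.40/√43) = -1.015
p-value = 0.3160

Since p-value > α = 0.01, we fail to reject H₀.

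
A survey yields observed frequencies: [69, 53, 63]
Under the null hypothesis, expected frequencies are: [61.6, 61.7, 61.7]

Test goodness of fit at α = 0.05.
Chi-square goodness of fit test:
H₀: observed counts match expected distribution
H₁: observed counts differ from expected distribution
df = k - 1 = 2
χ² = Σ(O - E)²/E
   = (69 - 61.6)²/61.6 + (53 - 61.7)²/61.7 + (63 - 61.7)²/61.7
   = 0.889 + 1.227 + 0.027
   = 2.14
p-value = 0.3425

Since p-value > α = 0.05, we fail to reject H₀.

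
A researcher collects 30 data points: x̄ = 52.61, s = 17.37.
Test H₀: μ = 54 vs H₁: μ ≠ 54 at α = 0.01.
One-sample t-test:
H₀: μ = 54
H₁: μ ≠ 54
df = n - 1 = 29
t = (x̄ - μ₀) / (s/√n) = (52.61 - 54) / (17.37/√30) = -0.438
p-value = 0.6644

Since p-value > α = 0.01, we fail to reject H₀.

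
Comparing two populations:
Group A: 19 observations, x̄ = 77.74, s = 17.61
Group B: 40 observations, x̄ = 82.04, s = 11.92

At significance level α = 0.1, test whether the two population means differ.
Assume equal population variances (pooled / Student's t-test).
Student's two-sample t-test (equal variances):
H₀: μ₁ = μ₂
H₁: μ₁ ≠ μ₂
df = n₁ + n₂ - 2 = 57
Pooled variance s_p² = [(n₁-1)s₁² + (n₂-1)s₂²] / (n₁ + n₂ - 2) = [(18)(17.61²) + (39)(11.92²)] / 57 = 195.1471
SE = √(s_p²(1/n₁ + 1/n₂)) = √(195.1471 × (1/19 + 1/40)) = 3.8922
t = (x̄₁ - x̄₂) / SE = (77.74 - 82.04) / 3.8922 = -4.30 / 3.8922 = -1.105
p-value = 0.2739

Since p-value > α = 0.1, we fail to reject H₀.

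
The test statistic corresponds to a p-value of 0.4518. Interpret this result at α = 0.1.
Since p = 0.4518 > α = 0.1, fail to reject H₀.
There is insufficient evidence to reject the null hypothesis; the result is not statistically significant at the 0.1 level.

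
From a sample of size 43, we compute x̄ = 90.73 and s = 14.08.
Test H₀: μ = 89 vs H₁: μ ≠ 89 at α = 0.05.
One-sample t-test:
H₀: μ = 89
H₁: μ ≠ 89
df = n - 1 = 42
t = (x̄ - μ₀) / (s/√n) = (90.73 - 89) / (14.08/√43) = 0.806
p-value = 0.4249

Since p-value > α = 0.05, we fail to reject H₀.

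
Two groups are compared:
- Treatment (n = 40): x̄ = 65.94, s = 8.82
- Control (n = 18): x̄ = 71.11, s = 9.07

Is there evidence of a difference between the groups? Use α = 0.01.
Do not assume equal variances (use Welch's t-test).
Welch's two-sample t-test:
H₀: μ₁ = μ₂
H₁: μ₁ ≠ μ₂
s₁²/n₁ = 8.82²/40 = 1.9448,  s₂²/n₂ = 9.07²/18 = 4.5703
SE = √(s₁²/n₁ + s₂²/n₂) = √(1.9448 + 4.5703) = 2.5525
df (Welch-Satterthwaite) = (s₁²/n₁ + s₂²/n₂)² / [(s₁²/n₁)²/(n₁-1) + (s₂²/n₂)²/(n₂-1)] ≈ 32.02
t = (x̄₁ - x̄₂) / SE = (65.94 - 71.11) / 2.5525 = -5.17 / 2.5525 = -2.025
p-value = 0.0512

Since p-value > α = 0.01, we fail to reject H₀.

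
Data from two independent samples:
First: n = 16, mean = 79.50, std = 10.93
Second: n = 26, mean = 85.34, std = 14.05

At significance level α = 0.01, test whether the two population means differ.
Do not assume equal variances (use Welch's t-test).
Welch's two-sample t-test:
H₀: μ₁ = μ₂
H₁: μ₁ ≠ μ₂
s₁²/n₁ = 10.93²/16 = 7.4666,  s₂²/n₂ = 14.05²/26 = 7.5924
SE = √(s₁²/n₁ + s₂²/n₂) = √(7.4666 + 7.5924) = 3.8806
df (Welch-Satterthwaite) = (s₁²/n₁ + s₂²/n₂)² / [(s₁²/n₁)²/(n₁-1) + (s₂²/n₂)²/(n₂-1)] ≈ 37.65
t = (x̄₁ - x̄₂) / SE = (79.50 - 85.34) / 3.8806 = -5.84 / 3.8806 = -1.505
p-value = 0.1407

Since p-value > α = 0.01, we fail to reject H₀.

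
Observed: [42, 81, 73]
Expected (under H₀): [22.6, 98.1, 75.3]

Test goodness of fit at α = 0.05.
Chi-square goodness of fit test:
H₀: observed counts match expected distribution
H₁: observed counts differ from expected distribution
df = k - 1 = 2
χ² = Σ(O - E)²/E
   = (42 - 22.6)²/22.6 + (81 - 98.1)²/98.1 + (73 - 75.3)²/75.3
   = 16.653 + 2.981 + 0.070
   = 19.70
p-value = 0.0001

Since p-value < α = 0.05, we reject H₀.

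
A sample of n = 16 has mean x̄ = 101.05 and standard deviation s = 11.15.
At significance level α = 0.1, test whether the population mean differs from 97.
One-sample t-test:
H₀: μ = 97
H₁: μ ≠ 97
df = n - 1 = 15
t = (x̄ - μ₀) / (s/√n) = (101.05 - 97) / (11.15/√16) = 1.453
p-value = 0.1668

Since p-value > α = 0.1, we fail to reject H₀.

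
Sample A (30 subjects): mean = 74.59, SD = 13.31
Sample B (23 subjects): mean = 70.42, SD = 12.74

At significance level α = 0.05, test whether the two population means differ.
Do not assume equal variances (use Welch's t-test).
Welch's two-sample t-test:
H₀: μ₁ = μ₂
H₁: μ₁ ≠ μ₂
s₁²/n₁ = 13.31²/30 = 5.9052,  s₂²/n₂ = 12.74²/23 = 7.0569
SE = √(s₁²/n₁ + s₂²/n₂) = √(5.9052 + 7.0569) = 3.6003
df (Welch-Satterthwaite) = (s₁²/n₁ + s₂²/n₂)² / [(s₁²/n₁)²/(n₁-1) + (s₂²/n₂)²/(n₂-1)] ≈ 48.47
t = (x̄₁ - x̄₂) / SE = (74.59 - 70.42) / 3.6003 = 4.17 / 3.6003 = 1.158
p-value = 0.2524

Since p-value > α = 0.05, we fail to reject H₀.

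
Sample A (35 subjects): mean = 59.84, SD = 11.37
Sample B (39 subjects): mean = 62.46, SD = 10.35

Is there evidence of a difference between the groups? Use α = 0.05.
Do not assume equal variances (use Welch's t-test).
Welch's two-sample t-test:
H₀: μ₁ = μ₂
H₁: μ₁ ≠ μ₂
s₁²/n₁ = 11.37²/35 = 3.6936,  s₂²/n₂ = 10.35²/39 = 2.7467
SE = √(s₁²/n₁ + s₂²/n₂) = √(3.6936 + 2.7467) = 2.5378
df (Welch-Satterthwaite) = (s₁²/n₁ + s₂²/n₂)² / [(s₁²/n₁)²/(n₁-1) + (s₂²/n₂)²/(n₂-1)] ≈ 69.15
t = (x̄₁ - x̄₂) / SE = (59.84 - 62.46) / 2.5378 = -2.62 / 2.5378 = -1.032
p-value = 0.3055

Since p-value > α = 0.05, we fail to reject H₀.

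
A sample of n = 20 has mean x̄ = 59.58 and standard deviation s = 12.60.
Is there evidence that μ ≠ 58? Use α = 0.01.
One-sample t-test:
H₀: μ = 58
H₁: μ ≠ 58
df = n - 1 = 19
t = (x̄ - μ₀) / (s/√n) = (59.58 - 58) / (12.60/√20) = 0.561
p-value = 0.5815

Since p-value > α = 0.01, we fail to reject H₀.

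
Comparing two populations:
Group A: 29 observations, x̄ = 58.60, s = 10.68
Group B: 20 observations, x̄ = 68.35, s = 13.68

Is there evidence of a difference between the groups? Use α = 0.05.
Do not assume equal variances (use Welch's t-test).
Welch's two-sample t-test:
H₀: μ₁ = μ₂
H₁: μ₁ ≠ μ₂
s₁²/n₁ = 10.68²/29 = 3.9332,  s₂²/n₂ = 13.68²/20 = 9.3571
SE = √(s₁²/n₁ + s₂²/n₂) = √(3.9332 + 9.3571) = 3.6456
df (Welch-Satterthwaite) = (s₁²/n₁ + s₂²/n₂)² / [(s₁²/n₁)²/(n₁-1) + (s₂²/n₂)²/(n₂-1)] ≈ 34.23
t = (x̄₁ - x̄₂) / SE = (58.60 - 68.35) / 3.6456 = -9.75 / 3.6456 = -2.674
p-value = 0.0114

Since p-value < α = 0.05, we reject H₀.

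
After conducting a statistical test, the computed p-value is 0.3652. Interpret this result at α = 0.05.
Since p = 0.3652 > α = 0.05, fail to reject H₀.
There is insufficient evidence to reject the null hypothesis; the result is not statistically significant at the 0.05 level.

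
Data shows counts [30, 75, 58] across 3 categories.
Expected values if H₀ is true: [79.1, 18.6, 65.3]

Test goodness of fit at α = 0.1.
Chi-square goodness of fit test:
H₀: observed counts match expected distribution
H₁: observed counts differ from expected distribution
df = k - 1 = 2
χ² = Σ(O - E)²/E
   = (30 - 79.1)²/79.1 + (75 - 18.6)²/18.6 + (58 - 65.3)²/65.3
   = 30.478 + 171.019 + 0.816
   = 202.31
p-value < 0.0001

Since p-value < α = 0.1, we reject H₀.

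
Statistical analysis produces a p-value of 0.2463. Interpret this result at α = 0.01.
Since p = 0.2463 > α = 0.01, fail to reject H₀.
There is insufficient evidence to reject the null hypothesis; the result is not statistically significant at the 0.01 level.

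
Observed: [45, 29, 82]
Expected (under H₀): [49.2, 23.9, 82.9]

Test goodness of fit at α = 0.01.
Chi-square goodness of fit test:
H₀: observed counts match expected distribution
H₁: observed counts differ from expected distribution
df = k - 1 = 2
χ² = Σ(O - E)²/E
   = (45 - 49.2)²/49.2 + (29 - 23.9)²/23.9 + (82 - 82.9)²/82.9
   = 0.359 + 1.088 + 0.010
   = 1.46
p-value = 0.4827

Since p-value > α = 0.01, we fail to reject H₀.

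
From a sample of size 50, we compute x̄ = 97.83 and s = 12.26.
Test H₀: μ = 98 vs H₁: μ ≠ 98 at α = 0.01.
One-sample t-test:
H₀: μ = 98
H₁: μ ≠ 98
df = n - 1 = 49
t = (x̄ - μ₀) / (s/√n) = (97.83 - 98) / (12.26/√50) = -0.098
p-value = 0.9223

Since p-value > α = 0.01, we fail to reject H₀.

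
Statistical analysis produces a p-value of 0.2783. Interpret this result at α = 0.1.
Since p = 0.2783 > α = 0.1, fail to reject H₀.
There is insufficient evidence to reject the null hypothesis; the result is not statistically significant at the 0.1 level.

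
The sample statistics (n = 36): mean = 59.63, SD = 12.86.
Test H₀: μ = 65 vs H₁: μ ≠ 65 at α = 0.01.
One-sample t-test:
H₀: μ = 65
H₁: μ ≠ 65
df = n - 1 = 35
t = (x̄ - μ₀) / (s/√n) = (59.63 - 65) / (12.86/√36) = -2.505
p-value = 0.0170

Since p-value > α = 0.01, we fail to reject H₀.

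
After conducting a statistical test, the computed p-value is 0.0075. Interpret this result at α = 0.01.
Since p = 0.0075 < α = 0.01, reject H₀.
There is sufficient evidence to reject the null hypothesis; the result is statistically significant at the 0.01 level.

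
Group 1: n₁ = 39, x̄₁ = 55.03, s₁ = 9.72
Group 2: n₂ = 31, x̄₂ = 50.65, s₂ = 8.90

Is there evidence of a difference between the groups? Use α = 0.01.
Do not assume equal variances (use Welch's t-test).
Welch's two-sample t-test:
H₀: μ₁ = μ₂
H₁: μ₁ ≠ μ₂
s₁²/n₁ = 9.72²/39 = 2.4225,  s₂²/n₂ = 8.90²/31 = 2.5552
SE = √(s₁²/n₁ + s₂²/n₂) = √(2.4225 + 2.5552) = 2.2311
df (Welch-Satterthwaite) = (s₁²/n₁ + s₂²/n₂)² / [(s₁²/n₁)²/(n₁-1) + (s₂²/n₂)²/(n₂-1)] ≈ 66.59
t = (x̄₁ - x̄₂) / SE = (55.03 - 50.65) / 2.2311 = 4.38 / 2.2311 = 1.963
p-value = 0.0538

Since p-value > α = 0.01, we fail to reject H₀.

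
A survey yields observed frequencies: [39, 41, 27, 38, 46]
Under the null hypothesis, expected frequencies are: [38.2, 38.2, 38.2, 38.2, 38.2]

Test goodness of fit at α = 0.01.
Chi-square goodness of fit test:
H₀: observed counts match expected distribution
H₁: observed counts differ from expected distribution
df = k - 1 = 4
χ² = Σ(O - E)²/E
   = (39 - 38.2)²/38.2 + (41 - 38.2)²/38.2 + (27 - 38.2)²/38.2 + (38 - 38.2)²/38.2 + (46 - 38.2)²/38.2
   = 0.017 + 0.205 + 3.284 + 0.001 + 1.593
   = 5.10
p-value = 0.2772

Since p-value > α = 0.01, we fail to reject H₀.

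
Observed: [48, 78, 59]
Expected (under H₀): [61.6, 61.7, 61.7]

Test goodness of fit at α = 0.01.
Chi-square goodness of fit test:
H₀: observed counts match expected distribution
H₁: observed counts differ from expected distribution
df = k - 1 = 2
χ² = Σ(O - E)²/E
   = (48 - 61.6)²/61.6 + (78 - 61.7)²/61.7 + (59 - 61.7)²/61.7
   = 3.003 + 4.306 + 0.118
   = 7.43
p-value = 0.0244

Since p-value > α = 0.01, we fail to reject H₀.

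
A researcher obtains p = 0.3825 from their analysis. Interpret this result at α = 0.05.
Since p = 0.3825 > α = 0.05, fail to reject H₀.
There is insufficient evidence to reject the null hypothesis; the result is not statistically significant at the 0.05 level.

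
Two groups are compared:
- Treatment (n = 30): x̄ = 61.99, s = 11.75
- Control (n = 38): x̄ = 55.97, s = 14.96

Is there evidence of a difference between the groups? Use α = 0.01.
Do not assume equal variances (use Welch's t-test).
Welch's two-sample t-test:
H₀: μ₁ = μ₂
H₁: μ₁ ≠ μ₂
s₁²/n₁ = 11.75²/30 = 4.6021,  s₂²/n₂ = 14.96²/38 = 5.8895
SE = √(s₁²/n₁ + s₂²/n₂) = √(4.6021 + 5.8895) = 3.2391
df (Welch-Satterthwaite) = (s₁²/n₁ + s₂²/n₂)² / [(s₁²/n₁)²/(n₁-1) + (s₂²/n₂)²/(n₂-1)] ≈ 66.00
t = (x̄₁ - x̄₂) / SE = (61.99 - 55.97) / 3.2391 = 6.02 / 3.2391 = 1.859
p-value = 0.0676

Since p-value > α = 0.01, we fail to reject H₀.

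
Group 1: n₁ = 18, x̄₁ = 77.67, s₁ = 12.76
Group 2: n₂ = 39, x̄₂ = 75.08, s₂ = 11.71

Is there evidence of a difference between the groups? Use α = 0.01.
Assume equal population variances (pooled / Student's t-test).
Student's two-sample t-test (equal variances):
H₀: μ₁ = μ₂
H₁: μ₁ ≠ μ₂
df = n₁ + n₂ - 2 = 55
Pooled variance s_p² = [(n₁-1)s₁² + (n₂-1)s₂²] / (n₁ + n₂ - 2) = [(17)(12.76²) + (38)(11.71²)] / 55 = 145.0657
SE = √(s_p²(1/n₁ + 1/n₂)) = √(145.0657 × (1/18 + 1/39)) = 3.4320
t = (x̄₁ - x̄₂) / SE = (77.67 - 75.08) / 3.4320 = 2.59 / 3.4320 = 0.755
p-value = 0.4537

Since p-value > α = 0.01, we fail to reject H₀.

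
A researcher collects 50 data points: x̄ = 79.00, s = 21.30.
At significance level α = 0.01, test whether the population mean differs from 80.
One-sample t-test:
H₀: μ = 80
H₁: μ ≠ 80
df = n - 1 = 49
t = (x̄ - μ₀) / (s/√n) = (79.00 - 80) / (21.30/√50) = -0.332
p-value = 0.7413

Since p-value > α = 0.01, we fail to reject H₀.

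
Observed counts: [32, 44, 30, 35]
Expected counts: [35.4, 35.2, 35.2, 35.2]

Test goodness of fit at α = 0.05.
Chi-square goodness of fit test:
H₀: observed counts match expected distribution
H₁: observed counts differ from expected distribution
df = k - 1 = 3
χ² = Σ(O - E)²/E
   = (32 - 35.4)²/35.4 + (44 - 35.2)²/35.2 + (30 - 35.2)²/35.2 + (35 - 35.2)²/35.2
   = 0.327 + 2.200 + 0.768 + 0.001
   = 3.30
p-value = 0.3482

Since p-value > α = 0.05, we fail to reject H₀.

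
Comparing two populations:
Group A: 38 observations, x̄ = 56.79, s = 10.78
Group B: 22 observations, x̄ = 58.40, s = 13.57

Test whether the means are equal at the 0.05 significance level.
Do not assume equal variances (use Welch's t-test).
Welch's two-sample t-test:
H₀: μ₁ = μ₂
H₁: μ₁ ≠ μ₂
s₁²/n₁ = 10.78²/38 = 3.0581,  s₂²/n₂ = 13.57²/22 = 8.3702
SE = √(s₁²/n₁ + s₂²/n₂) = √(3.0581 + 8.3702) = 3.3806
df (Welch-Satterthwaite) = (s₁²/n₁ + s₂²/n₂)² / [(s₁²/n₁)²/(n₁-1) + (s₂²/n₂)²/(n₂-1)] ≈ 36.39
t = (x̄₁ - x̄₂) / SE = (56.79 - 58.40) / 3.3806 = -1.61 / 3.3806 = -0.476
p-value = 0.6367

Since p-value > α = 0.05, we fail to reject H₀.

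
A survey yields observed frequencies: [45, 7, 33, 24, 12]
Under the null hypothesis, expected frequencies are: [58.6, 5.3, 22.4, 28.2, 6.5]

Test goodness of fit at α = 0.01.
Chi-square goodness of fit test:
H₀: observed counts match expected distribution
H₁: observed counts differ from expected distribution
df = k - 1 = 4
χ² = Σ(O - E)²/E
   = (45 - 58.6)²/58.6 + (7 - 5.3)²/5.3 + (33 - 22.4)²/22.4 + (24 - 28.2)²/28.2 + (12 - 6.5)²/6.5
   = 3.156 + 0.545 + 5.016 + 0.626 + 4.654
   = 14.00
p-value = 0.0073

Since p-value < α = 0.01, we reject H₀.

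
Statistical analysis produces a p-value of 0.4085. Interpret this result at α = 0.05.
Since p = 0.4085 > α = 0.05, fail to reject H₀.
There is insufficient evidence to reject the null hypothesis; the result is not statistically significant at the 0.05 level.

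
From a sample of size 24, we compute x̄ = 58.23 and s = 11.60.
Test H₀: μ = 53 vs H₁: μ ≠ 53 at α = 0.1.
One-sample t-test:
H₀: μ = 53
H₁: μ ≠ 53
df = n - 1 = 23
t = (x̄ - μ₀) / (s/√n) = (58.23 - 53) / (11.60/√24) = 2.209
p-value = 0.0374

Since p-value < α = 0.1, we reject H₀.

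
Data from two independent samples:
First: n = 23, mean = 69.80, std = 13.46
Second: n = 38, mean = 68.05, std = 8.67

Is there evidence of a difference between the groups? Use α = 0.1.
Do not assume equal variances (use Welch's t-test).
Welch's two-sample t-test:
H₀: μ₁ = μ₂
H₁: μ₁ ≠ μ₂
s₁²/n₁ = 13.46²/23 = 7.8770,  s₂²/n₂ = 8.67²/38 = 1.9781
SE = √(s₁²/n₁ + s₂²/n₂) = √(7.8770 + 1.9781) = 3.1393
df (Welch-Satterthwaite) = (s₁²/n₁ + s₂²/n₂)² / [(s₁²/n₁)²/(n₁-1) + (s₂²/n₂)²/(n₂-1)] ≈ 33.19
t = (x̄₁ - x̄₂) / SE = (69.80 - 68.05) / 3.1393 = 1.75 / 3.1393 = 0.557
p-value = 0.5810

Since p-value > α = 0.1, we fail to reject H₀.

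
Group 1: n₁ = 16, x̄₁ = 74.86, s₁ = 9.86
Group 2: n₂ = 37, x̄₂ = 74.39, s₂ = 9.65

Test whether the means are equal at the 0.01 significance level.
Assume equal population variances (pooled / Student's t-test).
Student's two-sample t-test (equal variances):
H₀: μ₁ = μ₂
H₁: μ₁ ≠ μ₂
df = n₁ + n₂ - 2 = 51
Pooled variance s_p² = [(n₁-1)s₁² + (n₂-1)s₂²] / (n₁ + n₂ - 2) = [(15)(9.86²) + (36)(9.65²)] / 51 = 94.3275
SE = √(s_p²(1/n₁ + 1/n₂)) = √(94.3275 × (1/16 + 1/37)) = 2.9060
t = (x̄₁ - x̄₂) / SE = (74.86 - 74.39) / 2.9060 = 0.47 / 2.9060 = 0.162
p-value = 0.8722

Since p-value > α = 0.01, we fail to reject H₀.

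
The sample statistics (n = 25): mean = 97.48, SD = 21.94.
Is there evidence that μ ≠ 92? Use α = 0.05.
One-sample t-test:
H₀: μ = 92
H₁: μ ≠ 92
df = n - 1 = 24
t = (x̄ - μ₀) / (s/√n) = (97.48 - 92) / (21.94/√25) = 1.249
p-value = 0.2238

Since p-value > α = 0.05, we fail to reject H₀.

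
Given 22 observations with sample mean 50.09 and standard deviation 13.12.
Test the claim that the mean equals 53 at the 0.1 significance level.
One-sample t-test:
H₀: μ = 53
H₁: μ ≠ 53
df = n - 1 = 21
t = (x̄ - μ₀) / (s/√n) = (50.09 - 53) / (13.12/√22) = -1.040
p-value = 0.3100

Since p-value > α = 0.1, we fail to reject H₀.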